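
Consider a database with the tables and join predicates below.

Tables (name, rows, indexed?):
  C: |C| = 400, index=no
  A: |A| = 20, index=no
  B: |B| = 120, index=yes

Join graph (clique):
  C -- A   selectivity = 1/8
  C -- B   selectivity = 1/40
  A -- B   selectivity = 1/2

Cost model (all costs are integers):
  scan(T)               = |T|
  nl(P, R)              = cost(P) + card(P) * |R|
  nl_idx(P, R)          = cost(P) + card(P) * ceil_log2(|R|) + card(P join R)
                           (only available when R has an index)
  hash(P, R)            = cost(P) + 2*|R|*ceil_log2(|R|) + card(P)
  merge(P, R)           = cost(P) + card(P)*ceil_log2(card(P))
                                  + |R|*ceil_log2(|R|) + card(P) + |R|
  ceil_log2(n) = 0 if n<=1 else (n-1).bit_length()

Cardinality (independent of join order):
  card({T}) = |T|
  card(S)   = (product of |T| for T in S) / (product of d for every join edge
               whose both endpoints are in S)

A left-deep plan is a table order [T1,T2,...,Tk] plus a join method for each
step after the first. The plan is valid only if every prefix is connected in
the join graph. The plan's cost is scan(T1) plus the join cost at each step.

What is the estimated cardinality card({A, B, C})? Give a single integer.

Tables in S: A(20), B(120), C(400)
Edges inside S: C-A(d=8), C-B(d=40), A-B(d=2)
numerator = 20 * 120 * 400 = 960000
denominator = 8 * 40 * 2 = 640
card(S) = 960000 / 640 = 1500

1500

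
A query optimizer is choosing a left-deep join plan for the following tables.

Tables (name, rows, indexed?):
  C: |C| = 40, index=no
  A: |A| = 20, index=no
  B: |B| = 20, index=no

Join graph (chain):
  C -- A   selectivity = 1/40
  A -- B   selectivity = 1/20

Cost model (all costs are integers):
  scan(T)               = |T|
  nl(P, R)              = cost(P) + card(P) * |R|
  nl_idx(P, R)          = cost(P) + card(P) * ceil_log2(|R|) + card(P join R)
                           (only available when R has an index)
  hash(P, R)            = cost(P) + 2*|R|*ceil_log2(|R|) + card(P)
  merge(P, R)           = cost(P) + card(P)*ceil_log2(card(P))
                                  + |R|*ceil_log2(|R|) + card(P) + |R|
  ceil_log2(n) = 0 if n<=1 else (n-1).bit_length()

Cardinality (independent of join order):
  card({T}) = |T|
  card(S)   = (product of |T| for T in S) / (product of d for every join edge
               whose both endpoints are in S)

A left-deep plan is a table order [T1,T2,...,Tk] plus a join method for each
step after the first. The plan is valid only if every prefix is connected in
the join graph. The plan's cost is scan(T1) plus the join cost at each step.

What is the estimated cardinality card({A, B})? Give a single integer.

Tables in S: A(20), B(20)
Edges inside S: A-B(d=20)
numerator = 20 * 20 = 400
denominator = 20 = 20
card(S) = 400 / 20 = 20

20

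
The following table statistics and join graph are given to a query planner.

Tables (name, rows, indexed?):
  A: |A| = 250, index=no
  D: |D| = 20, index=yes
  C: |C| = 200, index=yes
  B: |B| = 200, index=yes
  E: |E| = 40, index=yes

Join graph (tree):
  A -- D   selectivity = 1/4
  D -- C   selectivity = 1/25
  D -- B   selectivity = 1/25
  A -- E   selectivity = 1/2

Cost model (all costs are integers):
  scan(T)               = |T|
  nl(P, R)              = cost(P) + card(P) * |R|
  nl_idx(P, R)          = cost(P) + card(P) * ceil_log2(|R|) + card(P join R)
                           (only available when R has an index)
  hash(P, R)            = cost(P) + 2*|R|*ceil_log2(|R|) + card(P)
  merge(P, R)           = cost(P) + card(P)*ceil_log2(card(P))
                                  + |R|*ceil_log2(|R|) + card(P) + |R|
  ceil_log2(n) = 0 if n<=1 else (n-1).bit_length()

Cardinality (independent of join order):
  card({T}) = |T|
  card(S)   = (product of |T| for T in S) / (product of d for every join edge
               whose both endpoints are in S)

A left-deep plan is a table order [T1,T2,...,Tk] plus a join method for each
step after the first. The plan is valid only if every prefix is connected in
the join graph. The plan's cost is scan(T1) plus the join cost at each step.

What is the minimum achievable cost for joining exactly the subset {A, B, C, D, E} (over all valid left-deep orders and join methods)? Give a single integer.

88660

Selinger DP over subsets of {A,B,C,D,E}:
  {A}: scan cost=250, card=250
  {D}: scan cost=20, card=20
  {C}: scan cost=200, card=200
  {B}: scan cost=200, card=200
  {E}: scan cost=40, card=40
  {AD}: card=1250; try (D,hash)→700, (A,merge)→2390, (D,merge)→2620, (D,nl_idx)→2750, (A,hash)→4040, (A,nl)→5020 …(+1); best=700 via (D,hash)
  {AE}: card=5000; try (E,hash)→980, (A,merge)→2570, (E,merge)→2780, (A,hash)→4080, (E,nl_idx)→6750, (A,nl)→10040 …(+1); best=980 via (E,hash)
  {CD}: card=160; try (C,nl_idx)→340, (D,hash)→600, (D,nl_idx)→1360, (C,merge)→1940, (D,merge)→2120, (C,hash)→3240 …(+2); best=340 via (C,nl_idx)
  {BD}: card=160; try (B,nl_idx)→340, (D,hash)→600, (D,nl_idx)→1360, (B,merge)→1940, (D,merge)→2120, (B,hash)→3240 …(+2); best=340 via (B,nl_idx)
  {ACD}: card=10000; try (A,merge)→4030, (A,hash)→4500, (C,hash)→5150, (C,merge)→17500, (C,nl_idx)→20700, (A,nl)→40340 …(+1); best=4030 via (A,merge)
  {ABD}: card=10000; try (A,merge)→4030, (A,hash)→4500, (B,hash)→5150, (B,merge)→17500, (B,nl_idx)→20700, (A,nl)→40340 …(+1); best=4030 via (A,merge)
  {ADE}: card=25000; try (E,hash)→2430, (D,hash)→6180, (E,merge)→15980, (E,nl_idx)→33200, (E,nl)→50700, (D,nl_idx)→50980 …(+2); best=2430 via (E,hash)
  {BCD}: card=1280; try (C,nl_idx)→2900, (B,nl_idx)→2900, (C,merge)→3580, (B,merge)→3580, (C,hash)→3700, (B,hash)→3700 …(+2); best=2900 via (C,nl_idx)
  {ABCD}: card=80000; try (A,hash)→8180, (C,hash)→17230, (B,hash)→17230, (A,merge)→20510, (C,merge)→155830, (B,merge)→155830 …(+5); best=8180 via (A,hash)
  {ACDE}: card=200000; try (E,hash)→14510, (C,hash)→30630, (E,merge)→154310, (E,nl_idx)→264030, (C,nl_idx)→402430, (E,nl)→404030 …(+2); best=14510 via (E,hash)
  {ABDE}: card=200000; try (E,hash)→14510, (B,hash)→30630, (E,merge)→154310, (E,nl_idx)→264030, (B,nl_idx)→402430, (E,nl)→404030 …(+2); best=14510 via (E,hash)
  {ABCDE}: card=1600000; try (E,hash)→88660, (C,hash)→217710, (B,hash)→217710, (E,merge)→1448460, (E,nl_idx)→2088180, (E,nl)→3208180 …(+6); best=88660 via (E,hash)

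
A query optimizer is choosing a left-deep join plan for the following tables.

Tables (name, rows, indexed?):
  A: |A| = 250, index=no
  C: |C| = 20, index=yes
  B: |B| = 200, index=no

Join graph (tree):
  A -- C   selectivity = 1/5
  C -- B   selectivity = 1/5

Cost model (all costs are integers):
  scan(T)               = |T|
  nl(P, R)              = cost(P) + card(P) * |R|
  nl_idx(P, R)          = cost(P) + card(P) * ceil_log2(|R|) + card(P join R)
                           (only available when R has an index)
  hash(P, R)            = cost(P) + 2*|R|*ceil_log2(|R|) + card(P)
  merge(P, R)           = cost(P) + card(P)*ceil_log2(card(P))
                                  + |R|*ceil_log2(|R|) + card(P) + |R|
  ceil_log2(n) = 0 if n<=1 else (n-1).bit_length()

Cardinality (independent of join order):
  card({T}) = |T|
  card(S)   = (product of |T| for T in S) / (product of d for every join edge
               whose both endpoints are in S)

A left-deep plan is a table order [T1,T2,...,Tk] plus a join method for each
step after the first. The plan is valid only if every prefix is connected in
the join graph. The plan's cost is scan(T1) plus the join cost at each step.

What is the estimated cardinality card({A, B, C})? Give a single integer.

40000

Tables in S: A(250), B(200), C(20)
Edges inside S: A-C(d=5), C-B(d=5)
numerator = 250 * 200 * 20 = 1000000
denominator = 5 * 5 = 25
card(S) = 1000000 / 25 = 40000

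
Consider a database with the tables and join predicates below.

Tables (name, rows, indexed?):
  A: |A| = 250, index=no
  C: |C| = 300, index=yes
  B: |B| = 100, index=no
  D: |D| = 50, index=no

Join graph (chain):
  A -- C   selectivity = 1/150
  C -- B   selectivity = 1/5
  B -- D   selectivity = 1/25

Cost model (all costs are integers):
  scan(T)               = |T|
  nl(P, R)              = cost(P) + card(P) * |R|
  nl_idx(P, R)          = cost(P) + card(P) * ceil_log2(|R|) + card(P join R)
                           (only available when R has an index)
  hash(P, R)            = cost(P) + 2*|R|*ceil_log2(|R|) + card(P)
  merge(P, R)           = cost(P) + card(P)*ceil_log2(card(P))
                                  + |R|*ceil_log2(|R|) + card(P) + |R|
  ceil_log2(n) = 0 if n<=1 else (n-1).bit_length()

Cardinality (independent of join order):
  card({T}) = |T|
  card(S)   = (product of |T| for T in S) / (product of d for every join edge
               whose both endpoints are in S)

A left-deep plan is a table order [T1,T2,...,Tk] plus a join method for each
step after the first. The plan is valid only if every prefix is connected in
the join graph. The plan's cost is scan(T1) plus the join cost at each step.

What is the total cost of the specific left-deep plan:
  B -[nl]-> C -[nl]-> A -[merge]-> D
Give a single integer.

1680450

step 1: scan B: cost=100, card=100
step 2: join C via nl
    card(P join C) = 100*300/(5) = 6000
    cost = 100 + 100*300 = 30100
step 3: join A via nl
    card(P join A) = 6000*250/(150) = 10000
    cost = 30100 + 6000*250 = 1530100
step 4: join D via merge
    card(P join D) = 10000*50/(25) = 20000
    cost = 1530100 + 10000*14 + 50*6 + 10000 + 50 = 1680450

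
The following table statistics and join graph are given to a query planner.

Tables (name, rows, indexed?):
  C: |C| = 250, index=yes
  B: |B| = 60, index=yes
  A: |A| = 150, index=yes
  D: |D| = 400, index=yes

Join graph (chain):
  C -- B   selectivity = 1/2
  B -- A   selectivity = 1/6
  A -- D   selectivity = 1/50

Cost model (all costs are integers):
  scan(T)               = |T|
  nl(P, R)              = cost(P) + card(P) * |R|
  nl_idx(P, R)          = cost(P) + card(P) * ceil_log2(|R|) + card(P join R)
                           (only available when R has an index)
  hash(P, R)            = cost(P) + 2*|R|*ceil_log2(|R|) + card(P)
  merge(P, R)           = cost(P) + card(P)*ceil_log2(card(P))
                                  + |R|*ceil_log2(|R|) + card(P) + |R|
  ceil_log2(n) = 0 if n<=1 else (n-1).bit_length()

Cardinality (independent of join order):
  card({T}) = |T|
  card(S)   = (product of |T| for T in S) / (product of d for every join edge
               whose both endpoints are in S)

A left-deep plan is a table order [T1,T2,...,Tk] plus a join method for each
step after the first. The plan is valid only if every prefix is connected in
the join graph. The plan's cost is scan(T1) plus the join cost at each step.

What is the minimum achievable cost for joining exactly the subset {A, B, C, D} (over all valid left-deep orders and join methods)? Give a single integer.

20620

Selinger DP over subsets of {A,B,C,D}:
  {C}: scan cost=250, card=250
  {B}: scan cost=60, card=60
  {A}: scan cost=150, card=150
  {D}: scan cost=400, card=400
  {BC}: card=7500; try (B,hash)→1220, (C,merge)→2730, (B,merge)→2920, (C,hash)→4120, (C,nl_idx)→8040, (B,nl_idx)→9250 …(+2); best=1220 via (B,hash)
  {AB}: card=1500; try (B,hash)→1020, (A,merge)→1830, (B,merge)→1920, (A,nl_idx)→2040, (A,hash)→2520, (B,nl_idx)→2550 …(+2); best=1020 via (B,hash)
  {AD}: card=1200; try (D,nl_idx)→2700, (A,hash)→3200, (A,nl_idx)→4800, (D,merge)→5500, (A,merge)→5750, (D,hash)→7500 …(+2); best=2700 via (D,nl_idx)
  {ABC}: card=187500; try (C,hash)→6520, (A,hash)→11120, (C,merge)→21270, (A,merge)→107570, (C,nl_idx)→200520, (A,nl_idx)→248720 …(+2); best=6520 via (C,hash)
  {ABD}: card=12000; try (B,hash)→4620, (D,hash)→9720, (B,merge)→17520, (B,nl_idx)→21900, (D,merge)→23020, (D,nl_idx)→26520 …(+2); best=4620 via (B,hash)
  {ABCD}: card=1500000; try (C,hash)→20620, (C,merge)→186870, (D,hash)→201220, (C,nl_idx)→1600620, (C,nl)→3004620, (D,nl_idx)→3194020 …(+2); best=20620 via (C,hash)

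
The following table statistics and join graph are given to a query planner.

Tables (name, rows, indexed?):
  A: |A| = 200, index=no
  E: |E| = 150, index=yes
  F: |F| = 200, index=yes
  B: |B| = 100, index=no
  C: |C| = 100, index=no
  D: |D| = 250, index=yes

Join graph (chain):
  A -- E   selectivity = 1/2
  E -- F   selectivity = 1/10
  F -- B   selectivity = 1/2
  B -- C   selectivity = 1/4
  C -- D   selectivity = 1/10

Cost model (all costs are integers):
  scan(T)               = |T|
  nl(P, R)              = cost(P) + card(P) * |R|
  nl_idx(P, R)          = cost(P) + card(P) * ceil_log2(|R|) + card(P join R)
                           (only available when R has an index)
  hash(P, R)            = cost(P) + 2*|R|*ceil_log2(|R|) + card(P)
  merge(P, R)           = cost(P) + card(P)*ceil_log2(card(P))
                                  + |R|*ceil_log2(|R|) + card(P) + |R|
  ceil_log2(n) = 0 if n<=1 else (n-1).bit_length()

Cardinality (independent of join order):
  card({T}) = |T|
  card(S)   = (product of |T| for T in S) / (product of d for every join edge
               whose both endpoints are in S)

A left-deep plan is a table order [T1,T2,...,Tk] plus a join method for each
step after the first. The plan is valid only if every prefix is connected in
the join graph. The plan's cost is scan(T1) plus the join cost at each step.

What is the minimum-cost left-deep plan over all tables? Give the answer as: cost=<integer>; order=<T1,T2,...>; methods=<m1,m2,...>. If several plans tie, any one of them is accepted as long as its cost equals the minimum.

cost=97665800; order=F,E,B,C,D,A; methods=hash,hash,hash,hash,hash

Selinger DP (subsets sized 1..n):
  {A}: scan cost=200, card=200
  {E}: scan cost=150, card=150
  {F}: scan cost=200, card=200
  {B}: scan cost=100, card=100
  {C}: scan cost=100, card=100
  {D}: scan cost=250, card=250
  {AE}: card=15000; try (E,hash)→2800, (A,merge)→3300, (E,merge)→3350, (A,hash)→3500, (E,nl_idx)→16800, (A,nl)→30150 …(+1); best=2800 via (E,hash)
  {EF}: card=3000; try (E,hash)→2800, (F,merge)→3300, (E,merge)→3350, (F,hash)→3500, (F,nl_idx)→4350, (E,nl_idx)→4800 …(+2); best=2800 via (E,hash)
  {BF}: card=10000; try (B,hash)→1800, (F,merge)→2700, (B,merge)→2800, (F,hash)→3400, (F,nl_idx)→10900, (F,nl)→20100 …(+1); best=1800 via (B,hash)
  {BC}: card=2500; try (C,hash)→1600, (B,hash)→1600, (C,merge)→1700, (B,merge)→1700, (C,nl)→10100, (B,nl)→10100; best=1600 via (C,hash)
  {CD}: card=2500; try (C,hash)→1900, (D,merge)→3150, (C,merge)→3300, (D,nl_idx)→3400, (D,hash)→4200, (D,nl)→25100 …(+1); best=1900 via (C,hash)
  {AEF}: card=300000; try (A,hash)→9000, (F,hash)→21000, (A,merge)→43600, (F,merge)→229600, (F,nl_idx)→422800, (A,nl)→602800 …(+1); best=9000 via (A,hash)
  {BEF}: card=150000; try (B,hash)→7200, (E,hash)→14200, (B,merge)→42600, (E,merge)→153150, (E,nl_idx)→231800, (B,nl)→302800 …(+1); best=7200 via (B,hash)
  {BCF}: card=250000; try (F,hash)→7300, (C,hash)→13200, (F,merge)→35900, (C,merge)→152600, (F,nl_idx)→271600, (F,nl)→501600 …(+1); best=7300 via (F,hash)
  {BCD}: card=62500; try (B,hash)→5800, (D,hash)→8100, (B,merge)→35200, (D,merge)→36350, (D,nl_idx)→84100, (B,nl)→251900 …(+1); best=5800 via (B,hash)
  {ABEF}: card=15000000; try (A,hash)→160400, (B,hash)→310400, (A,merge)→2859000, (B,merge)→6009800, (A,nl)→30007200, (B,nl)→30009000; best=160400 via (A,hash)
  {BCEF}: card=3750000; try (C,hash)→158600, (E,hash)→259700, (C,merge)→2858000, (E,merge)→4758650, (E,nl_idx)→5757300, (C,nl)→15007200 …(+1); best=158600 via (C,hash)
  {BCDF}: card=6250000; try (F,hash)→71500, (D,hash)→261300, (F,merge)→1070100, (D,merge)→4759550, (F,nl_idx)→6755800, (D,nl_idx)→8257300 …(+2); best=71500 via (F,hash)
  {ABCEF}: card=375000000; try (A,hash)→3911800, (C,hash)→15161800, (A,merge)→86410400, (C,merge)→375161200, (A,nl)→750158600, (C,nl)→1500160400; best=3911800 via (A,hash)
  {BCDEF}: card=93750000; try (D,hash)→3912600, (E,hash)→6323900, (D,merge)→86410850, (D,nl_idx)→123908600, (E,nl_idx)→143821500, (E,merge)→150072850 …(+2); best=3912600 via (D,hash)
  {ABCDEF}: card=9375000000; try (A,hash)→97665800, (D,hash)→378915800, (A,merge)→2628914400, (D,merge)→11253914050, (D,nl_idx)→12378911800, (A,nl)→18753912600 …(+1); best=97665800 via (A,hash)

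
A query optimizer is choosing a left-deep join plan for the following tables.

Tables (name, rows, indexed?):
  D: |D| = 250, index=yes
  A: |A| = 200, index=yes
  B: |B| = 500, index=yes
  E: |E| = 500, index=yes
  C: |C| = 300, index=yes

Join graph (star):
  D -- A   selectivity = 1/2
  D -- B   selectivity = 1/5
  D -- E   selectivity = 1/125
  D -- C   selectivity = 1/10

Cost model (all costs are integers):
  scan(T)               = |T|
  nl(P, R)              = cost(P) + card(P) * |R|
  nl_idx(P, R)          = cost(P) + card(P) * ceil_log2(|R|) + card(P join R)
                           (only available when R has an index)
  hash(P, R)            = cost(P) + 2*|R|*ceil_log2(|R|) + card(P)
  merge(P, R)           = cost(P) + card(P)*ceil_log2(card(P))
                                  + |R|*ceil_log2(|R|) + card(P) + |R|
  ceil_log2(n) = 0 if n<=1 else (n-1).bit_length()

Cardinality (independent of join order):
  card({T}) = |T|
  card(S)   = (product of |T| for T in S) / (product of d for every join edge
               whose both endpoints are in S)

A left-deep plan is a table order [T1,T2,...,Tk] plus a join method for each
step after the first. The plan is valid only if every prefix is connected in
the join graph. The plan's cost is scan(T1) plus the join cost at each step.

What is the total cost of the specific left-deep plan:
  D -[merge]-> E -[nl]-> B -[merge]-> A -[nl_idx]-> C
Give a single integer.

392309300

step 1: scan D: cost=250, card=250
step 2: join E via merge
    card(P join E) = 250*500/(125) = 1000
    cost = 250 + 250*8 + 500*9 + 250 + 500 = 7500
step 3: join B via nl
    card(P join B) = 1000*500/(5) = 100000
    cost = 7500 + 1000*500 = 507500
step 4: join A via merge
    card(P join A) = 100000*200/(2) = 10000000
    cost = 507500 + 100000*17 + 200*8 + 100000 + 200 = 2309300
step 5: join C via nl_idx
    card(P join C) = 10000000*300/(10) = 300000000
    cost = 2309300 + 10000000*9 + 300000000 = 392309300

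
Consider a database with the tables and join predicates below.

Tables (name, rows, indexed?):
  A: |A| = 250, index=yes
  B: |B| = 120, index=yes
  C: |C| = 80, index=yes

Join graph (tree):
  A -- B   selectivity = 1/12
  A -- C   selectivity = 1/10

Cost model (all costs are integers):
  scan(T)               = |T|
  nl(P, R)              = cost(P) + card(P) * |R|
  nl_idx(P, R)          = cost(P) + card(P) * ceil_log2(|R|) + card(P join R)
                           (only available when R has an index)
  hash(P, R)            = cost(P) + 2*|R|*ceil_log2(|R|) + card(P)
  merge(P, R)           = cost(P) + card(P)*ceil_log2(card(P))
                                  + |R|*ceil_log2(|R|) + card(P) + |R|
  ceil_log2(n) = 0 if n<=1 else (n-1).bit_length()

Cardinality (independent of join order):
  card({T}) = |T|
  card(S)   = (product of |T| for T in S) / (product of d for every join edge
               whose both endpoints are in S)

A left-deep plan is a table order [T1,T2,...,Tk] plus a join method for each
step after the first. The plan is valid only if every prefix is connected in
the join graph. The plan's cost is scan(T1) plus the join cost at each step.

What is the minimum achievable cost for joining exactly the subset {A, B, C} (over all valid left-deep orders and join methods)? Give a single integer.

Selinger DP over subsets of {A,B,C}:
  {A}: scan cost=250, card=250
  {B}: scan cost=120, card=120
  {C}: scan cost=80, card=80
  {AB}: card=2500; try (B,hash)→2180, (A,merge)→3330, (B,merge)→3460, (A,nl_idx)→3580, (A,hash)→4240, (B,nl_idx)→4500 …(+2); best=2180 via (B,hash)
  {AC}: card=2000; try (C,hash)→1620, (A,nl_idx)→2720, (A,merge)→2970, (C,merge)→3140, (C,nl_idx)→4000, (A,hash)→4160 …(+2); best=1620 via (C,hash)
  {ABC}: card=20000; try (B,hash)→5300, (C,hash)→5800, (B,merge)→26580, (C,merge)→35320, (B,nl_idx)→35620, (C,nl_idx)→39680 …(+2); best=5300 via (B,hash)

5300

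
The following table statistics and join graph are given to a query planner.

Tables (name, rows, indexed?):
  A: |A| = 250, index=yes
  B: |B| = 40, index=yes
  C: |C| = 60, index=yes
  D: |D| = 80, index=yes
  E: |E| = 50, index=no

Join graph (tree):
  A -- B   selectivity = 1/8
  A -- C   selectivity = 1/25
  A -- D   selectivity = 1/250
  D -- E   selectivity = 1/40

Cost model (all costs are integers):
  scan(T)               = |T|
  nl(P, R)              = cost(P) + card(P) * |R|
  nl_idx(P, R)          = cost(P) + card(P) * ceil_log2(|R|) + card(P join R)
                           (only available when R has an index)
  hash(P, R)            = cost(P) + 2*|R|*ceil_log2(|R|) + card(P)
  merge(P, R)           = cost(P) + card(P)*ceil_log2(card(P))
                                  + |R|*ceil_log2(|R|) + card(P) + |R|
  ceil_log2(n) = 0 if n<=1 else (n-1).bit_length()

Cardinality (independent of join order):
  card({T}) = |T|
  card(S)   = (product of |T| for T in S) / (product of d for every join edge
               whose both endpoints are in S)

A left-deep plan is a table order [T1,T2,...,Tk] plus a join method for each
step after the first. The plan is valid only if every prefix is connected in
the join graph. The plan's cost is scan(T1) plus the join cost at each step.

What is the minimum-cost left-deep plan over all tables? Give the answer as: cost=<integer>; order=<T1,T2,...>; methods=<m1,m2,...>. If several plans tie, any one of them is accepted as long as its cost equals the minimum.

Selinger DP (subsets sized 1..n):
  {A}: scan cost=250, card=250
  {B}: scan cost=40, card=40
  {C}: scan cost=60, card=60
  {D}: scan cost=80, card=80
  {E}: scan cost=50, card=50
  {AB}: card=1250; try (B,hash)→980, (A,nl_idx)→1610, (A,merge)→2570, (B,merge)→2780, (B,nl_idx)→3000, (A,hash)→4080 …(+2); best=980 via (B,hash)
  {AC}: card=600; try (A,nl_idx)→1140, (C,hash)→1220, (C,nl_idx)→2350, (A,merge)→2730, (C,merge)→2920, (A,hash)→4120 …(+2); best=1140 via (A,nl_idx)
  {AD}: card=80; try (A,nl_idx)→800, (D,hash)→1620, (D,nl_idx)→2080, (A,merge)→2970, (D,merge)→3140, (A,hash)→4160 …(+2); best=800 via (A,nl_idx)
  {DE}: card=100; try (D,nl_idx)→500, (E,hash)→760, (D,merge)→1040, (E,merge)→1070, (D,hash)→1220, (D,nl)→4050 …(+1); best=500 via (D,nl_idx)
  {ABC}: card=3000; try (B,hash)→2220, (C,hash)→2950, (B,nl_idx)→7740, (B,merge)→8020, (C,nl_idx)→11480, (C,merge)→16400 …(+2); best=2220 via (B,hash)
  {ABD}: card=400; try (B,hash)→1360, (B,nl_idx)→1680, (B,merge)→1720, (D,hash)→3350, (B,nl)→4000, (D,nl_idx)→10130 …(+2); best=1360 via (B,hash)
  {ACD}: card=192; try (C,nl_idx)→1472, (C,hash)→1600, (C,merge)→1860, (D,hash)→2860, (D,nl_idx)→5532, (C,nl)→5600 …(+2); best=1472 via (C,nl_idx)
  {ADE}: card=100; try (A,nl_idx)→1400, (E,hash)→1480, (E,merge)→1790, (A,merge)→3550, (A,hash)→4600, (E,nl)→4800 …(+1); best=1400 via (A,nl_idx)
  {ABCD}: card=960; try (B,hash)→2144, (C,hash)→2480, (B,merge)→3480, (B,nl_idx)→3584, (C,nl_idx)→4720, (C,merge)→5780 …(+6); best=2144 via (B,hash)
  {ABDE}: card=500; try (B,hash)→1980, (E,hash)→2360, (B,merge)→2480, (B,nl_idx)→2500, (B,nl)→5400, (E,merge)→5710 …(+1); best=1980 via (B,hash)
  {ACDE}: card=240; try (C,hash)→2220, (C,nl_idx)→2240, (E,hash)→2264, (C,merge)→2620, (E,merge)→3550, (C,nl)→7400 …(+1); best=2220 via (C,hash)
  {ABCDE}: card=1200; try (B,hash)→2940, (C,hash)→3200, (E,hash)→3704, (B,merge)→4660, (B,nl_idx)→4860, (C,nl_idx)→6180 …(+5); best=2940 via (B,hash)

cost=2940; order=E,D,A,C,B; methods=nl_idx,nl_idx,hash,hash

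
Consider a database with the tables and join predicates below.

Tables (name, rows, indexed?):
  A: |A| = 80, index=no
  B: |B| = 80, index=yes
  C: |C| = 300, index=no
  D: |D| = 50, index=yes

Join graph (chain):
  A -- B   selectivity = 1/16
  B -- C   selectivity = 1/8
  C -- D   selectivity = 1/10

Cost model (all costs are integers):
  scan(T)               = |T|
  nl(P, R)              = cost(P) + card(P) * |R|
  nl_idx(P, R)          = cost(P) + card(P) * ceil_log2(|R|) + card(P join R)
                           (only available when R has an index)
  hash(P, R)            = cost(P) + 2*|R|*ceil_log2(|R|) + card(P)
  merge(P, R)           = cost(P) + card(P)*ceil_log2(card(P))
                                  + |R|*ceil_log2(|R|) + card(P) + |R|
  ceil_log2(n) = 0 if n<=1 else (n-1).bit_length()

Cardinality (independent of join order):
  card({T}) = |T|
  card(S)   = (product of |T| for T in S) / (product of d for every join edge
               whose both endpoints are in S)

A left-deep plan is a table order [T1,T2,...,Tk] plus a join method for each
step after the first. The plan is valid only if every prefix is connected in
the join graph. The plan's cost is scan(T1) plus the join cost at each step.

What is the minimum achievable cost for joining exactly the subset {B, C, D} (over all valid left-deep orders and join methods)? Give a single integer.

Selinger DP over subsets of {B,C,D}:
  {B}: scan cost=80, card=80
  {C}: scan cost=300, card=300
  {D}: scan cost=50, card=50
  {BC}: card=3000; try (B,hash)→1720, (C,merge)→3720, (B,merge)→3940, (B,nl_idx)→5400, (C,hash)→5560, (C,nl)→24080 …(+1); best=1720 via (B,hash)
  {CD}: card=1500; try (D,hash)→1200, (C,merge)→3400, (D,nl_idx)→3600, (D,merge)→3650, (C,hash)→5500, (C,nl)→15050 …(+1); best=1200 via (D,hash)
  {BCD}: card=15000; try (B,hash)→3820, (D,hash)→5320, (B,merge)→19840, (B,nl_idx)→26700, (D,nl_idx)→34720, (D,merge)→41070 …(+2); best=3820 via (B,hash)

3820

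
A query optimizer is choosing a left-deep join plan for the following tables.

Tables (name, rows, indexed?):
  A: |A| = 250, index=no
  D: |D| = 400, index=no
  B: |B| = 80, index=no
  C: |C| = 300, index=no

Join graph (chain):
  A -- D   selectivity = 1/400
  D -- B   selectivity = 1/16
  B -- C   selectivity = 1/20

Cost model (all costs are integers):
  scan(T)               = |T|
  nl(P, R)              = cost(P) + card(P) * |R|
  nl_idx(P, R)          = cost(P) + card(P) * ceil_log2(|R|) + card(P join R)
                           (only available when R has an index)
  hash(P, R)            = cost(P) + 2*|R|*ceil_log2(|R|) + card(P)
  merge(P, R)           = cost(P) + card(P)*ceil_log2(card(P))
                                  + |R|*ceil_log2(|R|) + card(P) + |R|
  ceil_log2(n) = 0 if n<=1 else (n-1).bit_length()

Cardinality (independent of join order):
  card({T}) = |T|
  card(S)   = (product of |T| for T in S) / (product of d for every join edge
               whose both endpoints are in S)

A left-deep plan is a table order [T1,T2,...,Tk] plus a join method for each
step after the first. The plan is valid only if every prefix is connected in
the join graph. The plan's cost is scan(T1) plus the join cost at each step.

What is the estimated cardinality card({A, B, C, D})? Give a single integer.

Tables in S: A(250), B(80), C(300), D(400)
Edges inside S: A-D(d=400), D-B(d=16), B-C(d=20)
numerator = 250 * 80 * 300 * 400 = 2400000000
denominator = 400 * 16 * 20 = 128000
card(S) = 2400000000 / 128000 = 18750

18750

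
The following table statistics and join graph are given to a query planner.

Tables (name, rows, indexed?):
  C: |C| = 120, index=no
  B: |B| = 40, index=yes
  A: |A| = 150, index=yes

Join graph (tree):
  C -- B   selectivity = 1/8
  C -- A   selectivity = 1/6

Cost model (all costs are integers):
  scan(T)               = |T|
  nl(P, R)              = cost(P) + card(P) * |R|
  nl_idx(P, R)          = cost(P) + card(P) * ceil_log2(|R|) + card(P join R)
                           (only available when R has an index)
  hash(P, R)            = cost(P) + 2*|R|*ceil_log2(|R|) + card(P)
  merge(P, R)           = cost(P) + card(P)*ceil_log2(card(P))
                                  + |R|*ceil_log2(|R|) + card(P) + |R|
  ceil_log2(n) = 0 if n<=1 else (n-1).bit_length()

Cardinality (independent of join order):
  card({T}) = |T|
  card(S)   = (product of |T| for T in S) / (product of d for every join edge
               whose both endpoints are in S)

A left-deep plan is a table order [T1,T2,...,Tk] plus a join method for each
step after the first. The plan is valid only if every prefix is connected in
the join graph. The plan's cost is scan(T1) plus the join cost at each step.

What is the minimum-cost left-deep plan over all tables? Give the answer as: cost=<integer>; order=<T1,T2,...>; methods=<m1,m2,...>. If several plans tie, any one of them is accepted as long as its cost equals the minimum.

cost=3720; order=C,B,A; methods=hash,hash

Selinger DP (subsets sized 1..n):
  {C}: scan cost=120, card=120
  {B}: scan cost=40, card=40
  {A}: scan cost=150, card=150
  {BC}: card=600; try (B,hash)→720, (C,merge)→1280, (B,merge)→1360, (B,nl_idx)→1440, (C,hash)→1760, (C,nl)→4840 …(+1); best=720 via (B,hash)
  {AC}: card=3000; try (C,hash)→1980, (A,merge)→2430, (C,merge)→2460, (A,hash)→2640, (A,nl_idx)→4080, (A,nl)→18120 …(+1); best=1980 via (C,hash)
  {ABC}: card=15000; try (A,hash)→3720, (B,hash)→5460, (A,merge)→8670, (A,nl_idx)→20520, (B,nl_idx)→34980, (B,merge)→41260 …(+2); best=3720 via (A,hash)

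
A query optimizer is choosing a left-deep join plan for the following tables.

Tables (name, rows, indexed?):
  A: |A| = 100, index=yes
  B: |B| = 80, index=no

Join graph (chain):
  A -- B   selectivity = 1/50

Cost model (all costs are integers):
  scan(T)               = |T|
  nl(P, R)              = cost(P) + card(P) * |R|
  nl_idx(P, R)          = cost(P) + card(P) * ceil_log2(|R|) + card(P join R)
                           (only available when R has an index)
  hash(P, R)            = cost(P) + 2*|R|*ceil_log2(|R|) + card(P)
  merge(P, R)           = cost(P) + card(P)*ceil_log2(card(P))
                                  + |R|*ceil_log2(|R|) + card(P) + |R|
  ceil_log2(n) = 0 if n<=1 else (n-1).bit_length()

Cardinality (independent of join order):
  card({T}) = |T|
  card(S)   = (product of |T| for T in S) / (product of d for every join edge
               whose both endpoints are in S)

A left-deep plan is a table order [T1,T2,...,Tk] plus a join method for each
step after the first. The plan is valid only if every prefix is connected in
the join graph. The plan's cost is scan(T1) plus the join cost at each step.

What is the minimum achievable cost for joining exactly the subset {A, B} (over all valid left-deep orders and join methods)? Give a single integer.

Selinger DP over subsets of {A,B}:
  {A}: scan cost=100, card=100
  {B}: scan cost=80, card=80
  {AB}: card=160; try (A,nl_idx)→800, (B,hash)→1320, (A,merge)→1520, (B,merge)→1540, (A,hash)→1560, (A,nl)→8080 …(+1); best=800 via (A,nl_idx)

800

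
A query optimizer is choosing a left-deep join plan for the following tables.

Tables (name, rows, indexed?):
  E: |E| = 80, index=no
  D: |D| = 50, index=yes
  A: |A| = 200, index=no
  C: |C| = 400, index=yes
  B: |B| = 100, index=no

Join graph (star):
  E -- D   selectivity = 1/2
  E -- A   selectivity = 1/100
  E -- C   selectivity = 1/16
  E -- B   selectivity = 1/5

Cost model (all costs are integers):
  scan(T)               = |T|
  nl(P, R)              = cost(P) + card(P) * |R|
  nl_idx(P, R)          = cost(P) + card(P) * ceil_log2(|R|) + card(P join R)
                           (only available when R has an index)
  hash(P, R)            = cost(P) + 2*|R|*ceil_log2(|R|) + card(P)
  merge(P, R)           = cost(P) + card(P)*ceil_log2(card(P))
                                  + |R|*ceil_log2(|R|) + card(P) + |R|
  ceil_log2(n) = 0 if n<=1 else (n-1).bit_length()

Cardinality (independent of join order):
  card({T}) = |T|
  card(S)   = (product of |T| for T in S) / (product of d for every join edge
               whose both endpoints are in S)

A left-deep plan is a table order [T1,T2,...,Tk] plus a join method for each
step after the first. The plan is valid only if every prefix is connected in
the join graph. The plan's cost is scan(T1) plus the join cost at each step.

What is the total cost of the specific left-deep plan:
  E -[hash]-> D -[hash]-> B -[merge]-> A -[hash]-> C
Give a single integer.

step 1: scan E: cost=80, card=80
step 2: join D via hash
    card(P join D) = 80*50/(2) = 2000
    cost = 80 + 2*50*6 + 80 = 760
step 3: join B via hash
    card(P join B) = 2000*100/(5) = 40000
    cost = 760 + 2*100*7 + 2000 = 4160
step 4: join A via merge
    card(P join A) = 40000*200/(100) = 80000
    cost = 4160 + 40000*16 + 200*8 + 40000 + 200 = 685960
step 5: join C via hash
    card(P join C) = 80000*400/(16) = 2000000
    cost = 685960 + 2*400*9 + 80000 = 773160

773160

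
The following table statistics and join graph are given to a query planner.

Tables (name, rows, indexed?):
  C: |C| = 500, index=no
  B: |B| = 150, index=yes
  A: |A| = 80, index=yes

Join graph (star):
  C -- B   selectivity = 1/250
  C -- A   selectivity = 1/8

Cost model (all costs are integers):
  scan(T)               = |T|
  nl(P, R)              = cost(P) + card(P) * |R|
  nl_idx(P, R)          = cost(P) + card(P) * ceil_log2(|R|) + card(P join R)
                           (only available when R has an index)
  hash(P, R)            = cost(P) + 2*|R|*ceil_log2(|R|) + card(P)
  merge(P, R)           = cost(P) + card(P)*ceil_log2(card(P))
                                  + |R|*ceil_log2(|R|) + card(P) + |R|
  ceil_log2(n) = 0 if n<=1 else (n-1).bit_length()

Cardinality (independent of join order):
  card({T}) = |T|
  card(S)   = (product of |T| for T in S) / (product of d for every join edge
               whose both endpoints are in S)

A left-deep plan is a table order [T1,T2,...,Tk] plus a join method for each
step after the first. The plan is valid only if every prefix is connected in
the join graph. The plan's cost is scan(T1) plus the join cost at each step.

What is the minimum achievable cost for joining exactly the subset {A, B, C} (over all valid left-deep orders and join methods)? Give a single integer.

Selinger DP over subsets of {A,B,C}:
  {C}: scan cost=500, card=500
  {B}: scan cost=150, card=150
  {A}: scan cost=80, card=80
  {BC}: card=300; try (B,hash)→3400, (B,nl_idx)→4800, (C,merge)→6500, (B,merge)→6850, (C,hash)→9300, (C,nl)→75150 …(+1); best=3400 via (B,hash)
  {AC}: card=5000; try (A,hash)→2120, (C,merge)→5720, (A,merge)→6140, (A,nl_idx)→9000, (C,hash)→9160, (C,nl)→40080 …(+1); best=2120 via (A,hash)
  {ABC}: card=3000; try (A,hash)→4820, (A,merge)→7040, (A,nl_idx)→8500, (B,hash)→9520, (A,nl)→27400, (B,nl_idx)→45120 …(+2); best=4820 via (A,hash)

4820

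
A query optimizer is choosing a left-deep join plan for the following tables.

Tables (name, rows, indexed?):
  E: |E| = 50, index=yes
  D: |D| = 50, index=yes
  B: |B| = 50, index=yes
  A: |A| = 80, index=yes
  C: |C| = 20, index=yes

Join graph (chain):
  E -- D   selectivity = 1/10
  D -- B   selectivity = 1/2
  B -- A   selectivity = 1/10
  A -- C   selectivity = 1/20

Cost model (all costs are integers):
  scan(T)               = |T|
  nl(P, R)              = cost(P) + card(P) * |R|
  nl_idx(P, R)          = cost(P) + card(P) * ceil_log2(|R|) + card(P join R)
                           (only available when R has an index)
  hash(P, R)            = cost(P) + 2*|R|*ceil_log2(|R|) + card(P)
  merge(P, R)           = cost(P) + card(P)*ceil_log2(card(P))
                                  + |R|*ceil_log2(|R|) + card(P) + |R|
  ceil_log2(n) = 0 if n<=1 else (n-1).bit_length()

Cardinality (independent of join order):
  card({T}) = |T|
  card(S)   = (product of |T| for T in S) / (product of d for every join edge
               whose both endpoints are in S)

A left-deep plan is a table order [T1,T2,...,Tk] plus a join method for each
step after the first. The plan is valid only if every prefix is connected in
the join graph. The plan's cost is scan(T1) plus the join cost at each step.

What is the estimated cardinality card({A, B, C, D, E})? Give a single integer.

50000

Tables in S: A(80), B(50), C(20), D(50), E(50)
Edges inside S: E-D(d=10), D-B(d=2), B-A(d=10), A-C(d=20)
numerator = 80 * 50 * 20 * 50 * 50 = 200000000
denominator = 10 * 2 * 10 * 20 = 4000
card(S) = 200000000 / 4000 = 50000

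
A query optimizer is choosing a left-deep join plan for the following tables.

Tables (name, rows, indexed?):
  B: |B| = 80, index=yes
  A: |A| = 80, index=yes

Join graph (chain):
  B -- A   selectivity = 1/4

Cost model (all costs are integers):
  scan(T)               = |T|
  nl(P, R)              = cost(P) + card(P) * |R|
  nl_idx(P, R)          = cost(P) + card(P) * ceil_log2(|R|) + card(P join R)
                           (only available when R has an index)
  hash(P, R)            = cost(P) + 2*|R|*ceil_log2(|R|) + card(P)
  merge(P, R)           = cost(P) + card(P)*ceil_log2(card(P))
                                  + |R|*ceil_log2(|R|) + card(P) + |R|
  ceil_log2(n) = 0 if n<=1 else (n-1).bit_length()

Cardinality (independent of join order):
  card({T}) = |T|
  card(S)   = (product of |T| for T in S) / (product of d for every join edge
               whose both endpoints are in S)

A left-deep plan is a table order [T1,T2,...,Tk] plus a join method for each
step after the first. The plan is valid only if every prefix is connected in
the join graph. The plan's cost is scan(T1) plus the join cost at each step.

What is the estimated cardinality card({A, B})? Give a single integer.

1600

Tables in S: A(80), B(80)
Edges inside S: B-A(d=4)
numerator = 80 * 80 = 6400
denominator = 4 = 4
card(S) = 6400 / 4 = 1600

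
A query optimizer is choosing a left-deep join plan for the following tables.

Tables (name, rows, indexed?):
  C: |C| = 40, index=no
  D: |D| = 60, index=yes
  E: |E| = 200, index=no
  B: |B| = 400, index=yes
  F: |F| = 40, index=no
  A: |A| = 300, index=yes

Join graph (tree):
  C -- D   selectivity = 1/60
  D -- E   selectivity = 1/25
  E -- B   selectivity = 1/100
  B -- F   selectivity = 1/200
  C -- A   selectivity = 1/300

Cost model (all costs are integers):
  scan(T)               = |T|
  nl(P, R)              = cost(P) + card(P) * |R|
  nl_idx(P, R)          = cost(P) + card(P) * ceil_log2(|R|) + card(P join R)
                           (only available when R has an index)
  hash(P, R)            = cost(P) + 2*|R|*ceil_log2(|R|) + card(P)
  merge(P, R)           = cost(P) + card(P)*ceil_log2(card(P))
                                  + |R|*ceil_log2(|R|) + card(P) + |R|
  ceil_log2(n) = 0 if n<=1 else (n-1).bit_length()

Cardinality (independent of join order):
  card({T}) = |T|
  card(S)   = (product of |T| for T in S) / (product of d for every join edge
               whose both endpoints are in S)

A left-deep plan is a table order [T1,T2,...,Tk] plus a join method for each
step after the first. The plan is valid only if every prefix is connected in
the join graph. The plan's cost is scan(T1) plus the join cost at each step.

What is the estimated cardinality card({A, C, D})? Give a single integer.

Tables in S: A(300), C(40), D(60)
Edges inside S: C-D(d=60), C-A(d=300)
numerator = 300 * 40 * 60 = 720000
denominator = 60 * 300 = 18000
card(S) = 720000 / 18000 = 40

40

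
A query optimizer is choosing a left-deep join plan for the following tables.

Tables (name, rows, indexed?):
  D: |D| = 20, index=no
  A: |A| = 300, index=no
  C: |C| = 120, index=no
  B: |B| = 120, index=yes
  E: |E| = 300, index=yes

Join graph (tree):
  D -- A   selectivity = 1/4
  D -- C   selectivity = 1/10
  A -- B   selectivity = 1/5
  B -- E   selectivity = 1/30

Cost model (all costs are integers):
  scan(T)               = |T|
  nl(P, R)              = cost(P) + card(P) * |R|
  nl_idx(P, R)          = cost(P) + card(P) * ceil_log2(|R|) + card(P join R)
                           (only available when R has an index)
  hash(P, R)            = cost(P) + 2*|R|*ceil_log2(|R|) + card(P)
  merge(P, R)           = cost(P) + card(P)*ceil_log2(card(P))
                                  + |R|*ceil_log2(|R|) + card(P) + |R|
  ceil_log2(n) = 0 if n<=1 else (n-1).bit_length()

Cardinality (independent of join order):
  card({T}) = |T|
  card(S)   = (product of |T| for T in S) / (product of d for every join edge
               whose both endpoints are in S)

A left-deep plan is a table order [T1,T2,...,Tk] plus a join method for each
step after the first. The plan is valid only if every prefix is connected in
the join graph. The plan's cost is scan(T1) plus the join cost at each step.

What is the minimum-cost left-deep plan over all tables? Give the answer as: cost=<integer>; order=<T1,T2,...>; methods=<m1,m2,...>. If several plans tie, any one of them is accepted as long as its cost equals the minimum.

Selinger DP (subsets sized 1..n):
  {D}: scan cost=20, card=20
  {A}: scan cost=300, card=300
  {C}: scan cost=120, card=120
  {B}: scan cost=120, card=120
  {E}: scan cost=300, card=300
  {AD}: card=1500; try (D,hash)→800, (A,merge)→3140, (D,merge)→3420, (A,hash)→5440, (A,nl)→6020, (D,nl)→6300; best=800 via (D,hash)
  {CD}: card=240; try (D,hash)→440, (C,merge)→1100, (D,merge)→1200, (C,hash)→1720, (C,nl)→2420, (D,nl)→2520; best=440 via (D,hash)
  {AB}: card=7200; try (B,hash)→2280, (A,merge)→4080, (B,merge)→4260, (A,hash)→5640, (B,nl_idx)→9600, (A,nl)→36120 …(+1); best=2280 via (B,hash)
  {BE}: card=1200; try (B,hash)→2280, (E,nl_idx)→2400, (B,nl_idx)→3600, (E,merge)→4080, (B,merge)→4260, (E,hash)→5640 …(+2); best=2280 via (B,hash)
  {ACD}: card=18000; try (C,hash)→3980, (A,merge)→5600, (A,hash)→6080, (C,merge)→19760, (A,nl)→72440, (C,nl)→180800; best=3980 via (C,hash)
  {ABD}: card=36000; try (B,hash)→3980, (D,hash)→9680, (B,merge)→19760, (B,nl_idx)→47300, (D,merge)→103200, (D,nl)→146280 …(+1); best=3980 via (B,hash)
  {ABE}: card=72000; try (A,hash)→8880, (E,hash)→14880, (A,merge)→19680, (E,merge)→106080, (E,nl_idx)→139080, (A,nl)→362280 …(+1); best=8880 via (A,hash)
  {ABCD}: card=432000; try (B,hash)→23660, (C,hash)→41660, (B,merge)→292940, (B,nl_idx)→561980, (C,merge)→616940, (B,nl)→2163980 …(+1); best=23660 via (B,hash)
  {ABDE}: card=360000; try (E,hash)→45380, (D,hash)→81080, (E,merge)→618980, (E,nl_idx)→687980, (D,merge)→1305000, (D,nl)→1448880 …(+1); best=45380 via (E,hash)
  {ABCDE}: card=4320000; try (C,hash)→407060, (E,hash)→461060, (C,merge)→7246340, (E,nl_idx)→8231660, (E,merge)→8666660, (C,nl)→43245380 …(+1); best=407060 via (C,hash)

cost=407060; order=A,D,B,E,C; methods=hash,hash,hash,hash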